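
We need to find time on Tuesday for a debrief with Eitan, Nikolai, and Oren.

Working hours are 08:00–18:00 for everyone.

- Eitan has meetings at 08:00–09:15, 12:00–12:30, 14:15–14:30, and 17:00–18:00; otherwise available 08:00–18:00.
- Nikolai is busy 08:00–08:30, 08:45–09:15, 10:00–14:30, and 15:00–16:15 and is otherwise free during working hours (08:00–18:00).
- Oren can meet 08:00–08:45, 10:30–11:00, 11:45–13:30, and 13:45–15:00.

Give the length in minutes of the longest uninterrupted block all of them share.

Eitan free within 08:00–18:00: 09:15–12:00, 12:30–14:15, 14:30–17:00.
Nikolai free within 08:00–18:00: 08:30–08:45, 09:15–10:00, 14:30–15:00, 16:15–18:00.
Eitan ∩ Nikolai: 09:15–10:00, 14:30–15:00, 16:15–17:00.
Eitan ∩ Nikolai ∩ Oren: 14:30–15:00.
Single common window of 30 minutes.

30 minutes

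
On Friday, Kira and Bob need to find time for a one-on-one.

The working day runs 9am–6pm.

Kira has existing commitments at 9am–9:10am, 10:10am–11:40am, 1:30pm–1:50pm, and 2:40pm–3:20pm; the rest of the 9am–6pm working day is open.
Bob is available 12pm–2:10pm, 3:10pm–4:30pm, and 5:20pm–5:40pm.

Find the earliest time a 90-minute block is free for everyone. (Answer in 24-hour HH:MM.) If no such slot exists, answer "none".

Kira free within 09:00–18:00: 09:10–10:10, 11:40–13:30, 13:50–14:40, 15:20–18:00.
Kira ∩ Bob: 12:00–13:30, 13:50–14:10, 15:20–16:30, 17:20–17:40.
Windows ≥ 90 min: 12:00–13:30.
Earliest such window starts at 12:00.

12:00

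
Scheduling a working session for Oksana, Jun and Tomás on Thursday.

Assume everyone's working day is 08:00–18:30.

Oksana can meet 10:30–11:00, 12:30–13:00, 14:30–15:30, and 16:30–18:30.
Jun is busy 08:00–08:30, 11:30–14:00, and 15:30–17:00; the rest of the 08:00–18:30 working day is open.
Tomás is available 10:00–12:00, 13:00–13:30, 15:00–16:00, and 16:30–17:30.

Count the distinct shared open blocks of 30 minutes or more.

Jun free within 08:00–18:30: 08:30–11:30, 14:00–15:30, 17:00–18:30.
Oksana ∩ Jun: 10:30–11:00, 14:30–15:30, 17:00–18:30.
Oksana ∩ Jun ∩ Tomás: 10:30–11:00, 15:00–15:30, 17:00–17:30.
Windows ≥ 30 min: 10:30–11:00, 15:00–15:30, 17:00–17:30.
That's 3 windows.

3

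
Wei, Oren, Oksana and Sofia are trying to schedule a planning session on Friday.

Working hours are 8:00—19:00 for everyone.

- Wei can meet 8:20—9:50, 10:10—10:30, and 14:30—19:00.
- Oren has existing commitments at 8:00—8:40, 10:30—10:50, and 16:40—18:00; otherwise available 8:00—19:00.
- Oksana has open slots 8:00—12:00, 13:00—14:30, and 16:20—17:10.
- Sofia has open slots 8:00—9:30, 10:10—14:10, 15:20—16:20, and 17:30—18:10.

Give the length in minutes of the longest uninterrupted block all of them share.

Oren free within 08:00–19:00: 08:40–10:30, 10:50–16:40, 18:00–19:00.
Wei ∩ Oren: 08:40–09:50, 10:10–10:30, 14:30–16:40, 18:00–19:00.
Wei ∩ Oren ∩ Oksana: 08:40–09:50, 10:10–10:30, 16:20–16:40.
Wei ∩ Oren ∩ Oksana ∩ Sofia: 08:40–09:30, 10:10–10:30.
Common window lengths: 50, 20 min; longest is 50.

50 minutes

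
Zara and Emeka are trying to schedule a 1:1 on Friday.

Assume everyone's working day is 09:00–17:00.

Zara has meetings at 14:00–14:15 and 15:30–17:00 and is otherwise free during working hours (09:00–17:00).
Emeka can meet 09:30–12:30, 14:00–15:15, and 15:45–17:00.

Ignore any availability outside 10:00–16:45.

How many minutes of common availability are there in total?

Zara free within 09:00–17:00: 09:00–14:00, 14:15–15:30.
Zara ∩ Emeka: 09:30–12:30, 14:15–15:15.
Restricted to 10:00–16:45: 10:00–12:30, 14:15–15:15.
Total common minutes: 150 + 60 = 210.

210 minutes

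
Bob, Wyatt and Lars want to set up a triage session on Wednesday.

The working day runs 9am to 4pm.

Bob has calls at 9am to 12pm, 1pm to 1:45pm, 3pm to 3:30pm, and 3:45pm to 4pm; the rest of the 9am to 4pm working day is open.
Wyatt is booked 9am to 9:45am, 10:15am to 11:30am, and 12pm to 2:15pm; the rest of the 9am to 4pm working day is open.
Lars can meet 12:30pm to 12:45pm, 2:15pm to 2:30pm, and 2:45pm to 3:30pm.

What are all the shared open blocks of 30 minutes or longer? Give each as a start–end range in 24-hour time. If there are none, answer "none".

none

Bob free within 09:00–16:00: 12:00–13:00, 13:45–15:00, 15:30–15:45.
Wyatt free within 09:00–16:00: 09:45–10:15, 11:30–12:00, 14:15–16:00.
Bob ∩ Wyatt: 14:15–15:00, 15:30–15:45.
Bob ∩ Wyatt ∩ Lars: 14:15–14:30, 14:45–15:00.
Windows ≥ 30 min: (none).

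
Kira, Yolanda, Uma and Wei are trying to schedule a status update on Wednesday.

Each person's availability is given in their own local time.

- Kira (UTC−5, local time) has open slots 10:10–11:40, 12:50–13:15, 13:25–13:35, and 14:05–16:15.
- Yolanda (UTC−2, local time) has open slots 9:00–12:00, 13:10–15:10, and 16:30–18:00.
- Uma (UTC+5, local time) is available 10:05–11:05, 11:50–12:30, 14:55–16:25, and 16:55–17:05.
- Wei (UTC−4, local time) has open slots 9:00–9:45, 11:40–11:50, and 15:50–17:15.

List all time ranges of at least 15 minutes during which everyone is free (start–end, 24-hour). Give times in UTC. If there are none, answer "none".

none

Kira → UTC: 15:10–16:40, 17:50–18:15, 18:25–18:35, 19:05–21:15.
Yolanda → UTC: 11:00–14:00, 15:10–17:10, 18:30–20:00.
Uma → UTC: 05:05–06:05, 06:50–07:30, 09:55–11:25, 11:55–12:05.
Wei → UTC: 13:00–13:45, 15:40–15:50, 19:50–21:15.
Kira ∩ Yolanda: 15:10–16:40, 18:30–18:35, 19:05–20:00.
Kira ∩ Yolanda ∩ Uma: (none).
Kira ∩ Yolanda ∩ Uma ∩ Wei: (none).
Windows ≥ 15 min: (none).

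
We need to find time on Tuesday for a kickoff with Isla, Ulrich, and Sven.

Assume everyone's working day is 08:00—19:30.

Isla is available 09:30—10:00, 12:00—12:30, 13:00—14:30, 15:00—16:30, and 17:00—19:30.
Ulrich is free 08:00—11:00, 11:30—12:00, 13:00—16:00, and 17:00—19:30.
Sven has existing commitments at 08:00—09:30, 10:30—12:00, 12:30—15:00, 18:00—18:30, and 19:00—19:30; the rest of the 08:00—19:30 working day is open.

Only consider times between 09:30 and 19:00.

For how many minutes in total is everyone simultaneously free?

180 minutes

Sven free within 08:00–19:30: 09:30–10:30, 12:00–12:30, 15:00–18:00, 18:30–19:00.
Isla ∩ Ulrich: 09:30–10:00, 13:00–14:30, 15:00–16:00, 17:00–19:30.
Isla ∩ Ulrich ∩ Sven: 09:30–10:00, 15:00–16:00, 17:00–18:00, 18:30–19:00.
Restricted to 09:30–19:00: 09:30–10:00, 15:00–16:00, 17:00–18:00, 18:30–19:00.
Total common minutes: 30 + 60 + 60 + 30 = 180.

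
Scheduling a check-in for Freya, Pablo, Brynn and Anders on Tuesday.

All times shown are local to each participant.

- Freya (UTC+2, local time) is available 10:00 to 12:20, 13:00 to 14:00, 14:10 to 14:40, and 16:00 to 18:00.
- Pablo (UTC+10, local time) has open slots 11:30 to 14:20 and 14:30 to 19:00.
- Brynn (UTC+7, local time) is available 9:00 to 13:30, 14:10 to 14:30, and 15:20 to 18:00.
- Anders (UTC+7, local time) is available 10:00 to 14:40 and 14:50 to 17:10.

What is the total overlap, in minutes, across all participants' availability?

Freya → UTC: 08:00–10:20, 11:00–12:00, 12:10–12:40, 14:00–16:00.
Pablo → UTC: 01:30–04:20, 04:30–09:00.
Brynn → UTC: 02:00–06:30, 07:10–07:30, 08:20–11:00.
Anders → UTC: 03:00–07:40, 07:50–10:10.
Freya ∩ Pablo: 08:00–09:00.
Freya ∩ Pablo ∩ Brynn: 08:20–09:00.
Freya ∩ Pablo ∩ Brynn ∩ Anders: 08:20–09:00.
Total common minutes: 40.

40 minutes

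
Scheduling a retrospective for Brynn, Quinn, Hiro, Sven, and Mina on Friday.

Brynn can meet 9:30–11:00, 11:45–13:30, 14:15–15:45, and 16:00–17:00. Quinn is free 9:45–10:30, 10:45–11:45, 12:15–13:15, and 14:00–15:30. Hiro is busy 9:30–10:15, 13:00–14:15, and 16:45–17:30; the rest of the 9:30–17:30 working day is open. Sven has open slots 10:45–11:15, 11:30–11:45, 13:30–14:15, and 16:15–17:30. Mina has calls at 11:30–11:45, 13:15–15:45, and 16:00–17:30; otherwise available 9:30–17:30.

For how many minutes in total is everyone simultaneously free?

Hiro free within 09:30–17:30: 10:15–13:00, 14:15–16:45.
Mina free within 09:30–17:30: 09:30–11:30, 11:45–13:15, 15:45–16:00.
Brynn ∩ Quinn: 09:45–10:30, 10:45–11:00, 12:15–13:15, 14:15–15:30.
Brynn ∩ Quinn ∩ Hiro: 10:15–10:30, 10:45–11:00, 12:15–13:00, 14:15–15:30.
Brynn ∩ Quinn ∩ Hiro ∩ Sven: 10:45–11:00.
Brynn ∩ Quinn ∩ Hiro ∩ Sven ∩ Mina: 10:45–11:00.
Total common minutes: 15.

15 minutes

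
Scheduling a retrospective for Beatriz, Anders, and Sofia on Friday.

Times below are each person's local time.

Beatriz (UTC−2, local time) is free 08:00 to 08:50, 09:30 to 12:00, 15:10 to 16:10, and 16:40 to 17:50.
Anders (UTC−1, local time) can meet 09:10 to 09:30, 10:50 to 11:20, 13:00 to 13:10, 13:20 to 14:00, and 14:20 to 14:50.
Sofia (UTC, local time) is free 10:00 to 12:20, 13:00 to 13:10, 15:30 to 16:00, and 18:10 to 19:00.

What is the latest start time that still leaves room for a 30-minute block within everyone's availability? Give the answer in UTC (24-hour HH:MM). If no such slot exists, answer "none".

11:50

Beatriz → UTC: 10:00–10:50, 11:30–14:00, 17:10–18:10, 18:40–19:50.
Anders → UTC: 10:10–10:30, 11:50–12:20, 14:00–14:10, 14:20–15:00, 15:20–15:50.
Sofia → UTC: 10:00–12:20, 13:00–13:10, 15:30–16:00, 18:10–19:00.
Beatriz ∩ Anders: 10:10–10:30, 11:50–12:20.
Beatriz ∩ Anders ∩ Sofia: 10:10–10:30, 11:50–12:20.
Windows ≥ 30 min: 11:50–12:20.
Latest start in the last window 11:50–12:20 is 12:20 − 30 min = 11:50.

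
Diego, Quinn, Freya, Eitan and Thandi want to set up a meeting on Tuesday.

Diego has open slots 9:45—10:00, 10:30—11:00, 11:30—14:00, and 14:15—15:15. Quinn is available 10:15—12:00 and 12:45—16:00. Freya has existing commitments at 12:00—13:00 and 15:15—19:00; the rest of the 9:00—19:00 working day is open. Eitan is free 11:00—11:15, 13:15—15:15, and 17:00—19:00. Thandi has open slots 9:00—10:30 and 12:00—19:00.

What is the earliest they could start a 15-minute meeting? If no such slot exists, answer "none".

Freya free within 09:00–19:00: 09:00–12:00, 13:00–15:15.
Diego ∩ Quinn: 10:30–11:00, 11:30–12:00, 12:45–14:00, 14:15–15:15.
Diego ∩ Quinn ∩ Freya: 10:30–11:00, 11:30–12:00, 13:00–14:00, 14:15–15:15.
Diego ∩ Quinn ∩ Freya ∩ Eitan: 13:15–14:00, 14:15–15:15.
Diego ∩ Quinn ∩ Freya ∩ Eitan ∩ Thandi: 13:15–14:00, 14:15–15:15.
Windows ≥ 15 min: 13:15–14:00, 14:15–15:15.
Earliest such window starts at 13:15.

13:15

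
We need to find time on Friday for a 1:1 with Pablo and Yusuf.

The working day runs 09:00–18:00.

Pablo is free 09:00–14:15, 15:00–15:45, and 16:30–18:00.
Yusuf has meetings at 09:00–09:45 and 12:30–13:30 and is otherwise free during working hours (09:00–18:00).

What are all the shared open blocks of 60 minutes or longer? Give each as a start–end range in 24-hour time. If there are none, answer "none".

Yusuf free within 09:00–18:00: 09:45–12:30, 13:30–18:00.
Pablo ∩ Yusuf: 09:45–12:30, 13:30–14:15, 15:00–15:45, 16:30–18:00.
Windows ≥ 60 min: 09:45–12:30, 16:30–18:00.

09:45–12:30, 16:30–18:00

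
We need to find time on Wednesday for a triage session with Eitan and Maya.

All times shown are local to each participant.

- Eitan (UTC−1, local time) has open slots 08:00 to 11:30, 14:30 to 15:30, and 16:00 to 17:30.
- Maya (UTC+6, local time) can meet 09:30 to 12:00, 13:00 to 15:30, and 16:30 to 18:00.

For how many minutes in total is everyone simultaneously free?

120 minutes

Eitan → UTC: 09:00–12:30, 15:30–16:30, 17:00–18:30.
Maya → UTC: 03:30–06:00, 07:00–09:30, 10:30–12:00.
Eitan ∩ Maya: 09:00–09:30, 10:30–12:00.
Total common minutes: 30 + 90 = 120.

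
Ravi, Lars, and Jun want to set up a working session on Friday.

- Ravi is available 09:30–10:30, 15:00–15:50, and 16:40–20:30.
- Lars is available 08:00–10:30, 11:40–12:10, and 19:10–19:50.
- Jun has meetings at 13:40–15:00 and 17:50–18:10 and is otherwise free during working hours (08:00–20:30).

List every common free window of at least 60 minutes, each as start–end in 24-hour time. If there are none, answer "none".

Jun free within 08:00–20:30: 08:00–13:40, 15:00–17:50, 18:10–20:30.
Ravi ∩ Lars: 09:30–10:30, 19:10–19:50.
Ravi ∩ Lars ∩ Jun: 09:30–10:30, 19:10–19:50.
Windows ≥ 60 min: 09:30–10:30.

09:30–10:30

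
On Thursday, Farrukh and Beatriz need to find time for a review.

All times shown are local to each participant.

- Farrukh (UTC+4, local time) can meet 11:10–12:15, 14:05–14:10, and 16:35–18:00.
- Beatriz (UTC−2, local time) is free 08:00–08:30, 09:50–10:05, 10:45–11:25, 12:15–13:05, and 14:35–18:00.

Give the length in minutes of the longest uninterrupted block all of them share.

Farrukh → UTC: 07:10–08:15, 10:05–10:10, 12:35–14:00.
Beatriz → UTC: 10:00–10:30, 11:50–12:05, 12:45–13:25, 14:15–15:05, 16:35–20:00.
Farrukh ∩ Beatriz: 10:05–10:10, 12:45–13:25.
Common window lengths: 5, 40 min; longest is 40.

40 minutes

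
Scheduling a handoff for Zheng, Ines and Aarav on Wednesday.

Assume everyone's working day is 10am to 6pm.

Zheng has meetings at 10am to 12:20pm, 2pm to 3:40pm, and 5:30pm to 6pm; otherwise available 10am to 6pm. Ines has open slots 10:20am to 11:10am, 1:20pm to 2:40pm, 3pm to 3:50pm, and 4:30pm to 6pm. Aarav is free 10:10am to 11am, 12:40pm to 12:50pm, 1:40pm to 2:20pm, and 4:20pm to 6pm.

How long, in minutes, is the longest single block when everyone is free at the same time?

Zheng free within 10:00–18:00: 12:20–14:00, 15:40–17:30.
Zheng ∩ Ines: 13:20–14:00, 15:40–15:50, 16:30–17:30.
Zheng ∩ Ines ∩ Aarav: 13:40–14:00, 16:30–17:30.
Common window lengths: 20, 60 min; longest is 60.

60 minutes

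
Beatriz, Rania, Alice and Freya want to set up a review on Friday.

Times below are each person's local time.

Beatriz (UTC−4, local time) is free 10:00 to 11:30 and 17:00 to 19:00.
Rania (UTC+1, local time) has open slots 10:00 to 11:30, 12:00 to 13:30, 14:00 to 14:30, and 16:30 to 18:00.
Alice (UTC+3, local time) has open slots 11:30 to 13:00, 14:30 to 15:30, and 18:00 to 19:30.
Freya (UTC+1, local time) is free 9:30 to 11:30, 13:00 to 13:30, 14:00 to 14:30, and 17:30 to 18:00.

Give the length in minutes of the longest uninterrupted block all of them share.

0 minutes

Beatriz → UTC: 14:00–15:30, 21:00–23:00.
Rania → UTC: 09:00–10:30, 11:00–12:30, 13:00–13:30, 15:30–17:00.
Alice → UTC: 08:30–10:00, 11:30–12:30, 15:00–16:30.
Freya → UTC: 08:30–10:30, 12:00–12:30, 13:00–13:30, 16:30–17:00.
Beatriz ∩ Rania: (none).
Beatriz ∩ Rania ∩ Alice: (none).
Beatriz ∩ Rania ∩ Alice ∩ Freya: (none).
No common window.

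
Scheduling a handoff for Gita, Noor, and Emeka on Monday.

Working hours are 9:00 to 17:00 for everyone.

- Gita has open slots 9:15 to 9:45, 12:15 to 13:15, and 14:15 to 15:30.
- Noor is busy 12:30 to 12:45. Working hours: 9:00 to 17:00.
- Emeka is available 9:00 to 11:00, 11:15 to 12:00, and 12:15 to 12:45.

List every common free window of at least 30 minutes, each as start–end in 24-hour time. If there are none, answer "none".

Noor free within 09:00–17:00: 09:00–12:30, 12:45–17:00.
Gita ∩ Noor: 09:15–09:45, 12:15–12:30, 12:45–13:15, 14:15–15:30.
Gita ∩ Noor ∩ Emeka: 09:15–09:45, 12:15–12:30.
Windows ≥ 30 min: 09:15–09:45.

09:15–09:45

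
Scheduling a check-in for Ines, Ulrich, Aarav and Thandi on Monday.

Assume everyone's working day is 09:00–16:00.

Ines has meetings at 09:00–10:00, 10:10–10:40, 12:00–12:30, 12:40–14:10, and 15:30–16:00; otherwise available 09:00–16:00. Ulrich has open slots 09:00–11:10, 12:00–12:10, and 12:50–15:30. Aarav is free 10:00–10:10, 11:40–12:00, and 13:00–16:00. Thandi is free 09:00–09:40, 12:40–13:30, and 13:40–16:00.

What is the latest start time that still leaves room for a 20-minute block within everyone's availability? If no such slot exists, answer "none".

Ines free within 09:00–16:00: 10:00–10:10, 10:40–12:00, 12:30–12:40, 14:10–15:30.
Ines ∩ Ulrich: 10:00–10:10, 10:40–11:10, 14:10–15:30.
Ines ∩ Ulrich ∩ Aarav: 10:00–10:10, 14:10–15:30.
Ines ∩ Ulrich ∩ Aarav ∩ Thandi: 14:10–15:30.
Windows ≥ 20 min: 14:10–15:30.
Latest start in the last window 14:10–15:30 is 15:30 − 20 min = 15:10.

15:10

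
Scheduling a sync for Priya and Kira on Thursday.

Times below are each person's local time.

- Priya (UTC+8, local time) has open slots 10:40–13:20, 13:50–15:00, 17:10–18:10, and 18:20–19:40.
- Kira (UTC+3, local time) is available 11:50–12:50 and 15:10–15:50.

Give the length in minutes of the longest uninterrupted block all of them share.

40 minutes

Priya → UTC: 02:40–05:20, 05:50–07:00, 09:10–10:10, 10:20–11:40.
Kira → UTC: 08:50–09:50, 12:10–12:50.
Priya ∩ Kira: 09:10–09:50.
Single common window of 40 minutes.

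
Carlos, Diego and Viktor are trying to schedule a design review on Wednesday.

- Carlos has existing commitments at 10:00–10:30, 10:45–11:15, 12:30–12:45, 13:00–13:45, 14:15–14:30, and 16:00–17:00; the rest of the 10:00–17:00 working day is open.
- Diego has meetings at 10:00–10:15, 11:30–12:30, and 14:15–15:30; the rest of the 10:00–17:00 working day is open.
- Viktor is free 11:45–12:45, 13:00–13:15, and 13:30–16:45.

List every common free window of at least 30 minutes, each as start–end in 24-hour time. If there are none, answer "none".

13:45–14:15, 15:30–16:00

Carlos free within 10:00–17:00: 10:30–10:45, 11:15–12:30, 12:45–13:00, 13:45–14:15, 14:30–16:00.
Diego free within 10:00–17:00: 10:15–11:30, 12:30–14:15, 15:30–17:00.
Carlos ∩ Diego: 10:30–10:45, 11:15–11:30, 12:45–13:00, 13:45–14:15, 15:30–16:00.
Carlos ∩ Diego ∩ Viktor: 13:45–14:15, 15:30–16:00.
Windows ≥ 30 min: 13:45–14:15, 15:30–16:00.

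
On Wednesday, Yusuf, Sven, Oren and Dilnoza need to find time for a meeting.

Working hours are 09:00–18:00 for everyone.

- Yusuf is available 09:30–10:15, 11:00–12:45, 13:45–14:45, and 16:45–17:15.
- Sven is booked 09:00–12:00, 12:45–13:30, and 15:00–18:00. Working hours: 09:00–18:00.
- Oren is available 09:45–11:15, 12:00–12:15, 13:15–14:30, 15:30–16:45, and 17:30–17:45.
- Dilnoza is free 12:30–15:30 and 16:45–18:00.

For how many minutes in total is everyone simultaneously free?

45 minutes

Sven free within 09:00–18:00: 12:00–12:45, 13:30–15:00.
Yusuf ∩ Sven: 12:00–12:45, 13:45–14:45.
Yusuf ∩ Sven ∩ Oren: 12:00–12:15, 13:45–14:30.
Yusuf ∩ Sven ∩ Oren ∩ Dilnoza: 13:45–14:30.
Total common minutes: 45.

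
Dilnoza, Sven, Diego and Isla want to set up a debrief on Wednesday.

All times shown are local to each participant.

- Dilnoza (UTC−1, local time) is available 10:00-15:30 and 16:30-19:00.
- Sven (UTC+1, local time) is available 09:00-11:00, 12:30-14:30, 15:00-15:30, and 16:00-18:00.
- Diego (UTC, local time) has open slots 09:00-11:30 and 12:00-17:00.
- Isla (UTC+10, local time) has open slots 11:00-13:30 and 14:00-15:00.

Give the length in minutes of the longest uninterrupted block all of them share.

0 minutes

Dilnoza → UTC: 11:00–16:30, 17:30–20:00.
Sven → UTC: 08:00–10:00, 11:30–13:30, 14:00–14:30, 15:00–17:00.
Diego → UTC: 09:00–11:30, 12:00–17:00.
Isla → UTC: 01:00–03:30, 04:00–05:00.
Dilnoza ∩ Sven: 11:30–13:30, 14:00–14:30, 15:00–16:30.
Dilnoza ∩ Sven ∩ Diego: 12:00–13:30, 14:00–14:30, 15:00–16:30.
Dilnoza ∩ Sven ∩ Diego ∩ Isla: (none).
No common window.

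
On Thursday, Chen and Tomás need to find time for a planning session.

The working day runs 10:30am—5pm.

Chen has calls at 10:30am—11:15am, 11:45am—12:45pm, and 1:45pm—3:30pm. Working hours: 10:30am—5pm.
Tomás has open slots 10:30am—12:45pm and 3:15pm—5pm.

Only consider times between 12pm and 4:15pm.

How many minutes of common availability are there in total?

45 minutes

Chen free within 10:30–17:00: 11:15–11:45, 12:45–13:45, 15:30–17:00.
Chen ∩ Tomás: 11:15–11:45, 15:30–17:00.
Restricted to 12:00–16:15: 15:30–16:15.
Total common minutes: 45.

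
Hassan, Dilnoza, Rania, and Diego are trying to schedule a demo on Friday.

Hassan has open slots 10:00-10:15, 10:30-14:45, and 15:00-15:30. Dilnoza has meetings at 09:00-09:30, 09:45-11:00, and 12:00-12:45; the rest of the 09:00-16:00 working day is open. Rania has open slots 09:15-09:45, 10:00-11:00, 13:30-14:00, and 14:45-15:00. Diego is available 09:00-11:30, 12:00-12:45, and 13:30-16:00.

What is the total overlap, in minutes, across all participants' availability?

Dilnoza free within 09:00–16:00: 09:30–09:45, 11:00–12:00, 12:45–16:00.
Hassan ∩ Dilnoza: 11:00–12:00, 12:45–14:45, 15:00–15:30.
Hassan ∩ Dilnoza ∩ Rania: 13:30–14:00.
Hassan ∩ Dilnoza ∩ Rania ∩ Diego: 13:30–14:00.
Total common minutes: 30.

30 minutes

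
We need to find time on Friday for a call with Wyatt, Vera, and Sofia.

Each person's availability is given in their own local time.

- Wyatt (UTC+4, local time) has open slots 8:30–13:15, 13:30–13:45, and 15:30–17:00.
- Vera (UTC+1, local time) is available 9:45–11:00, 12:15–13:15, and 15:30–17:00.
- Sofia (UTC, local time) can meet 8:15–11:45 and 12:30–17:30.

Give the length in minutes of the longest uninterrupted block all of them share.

30 minutes

Wyatt → UTC: 04:30–09:15, 09:30–09:45, 11:30–13:00.
Vera → UTC: 08:45–10:00, 11:15–12:15, 14:30–16:00.
Sofia → UTC: 08:15–11:45, 12:30–17:30.
Wyatt ∩ Vera: 08:45–09:15, 09:30–09:45, 11:30–12:15.
Wyatt ∩ Vera ∩ Sofia: 08:45–09:15, 09:30–09:45, 11:30–11:45.
Common window lengths: 30, 15, 15 min; longest is 30.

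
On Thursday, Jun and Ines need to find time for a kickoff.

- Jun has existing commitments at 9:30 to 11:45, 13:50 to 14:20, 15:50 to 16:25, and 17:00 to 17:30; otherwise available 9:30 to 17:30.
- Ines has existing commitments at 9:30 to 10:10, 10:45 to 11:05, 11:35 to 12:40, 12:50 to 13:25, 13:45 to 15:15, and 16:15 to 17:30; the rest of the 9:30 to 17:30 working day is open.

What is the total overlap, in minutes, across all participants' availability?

65 minutes

Jun free within 09:30–17:30: 11:45–13:50, 14:20–15:50, 16:25–17:00.
Ines free within 09:30–17:30: 10:10–10:45, 11:05–11:35, 12:40–12:50, 13:25–13:45, 15:15–16:15.
Jun ∩ Ines: 12:40–12:50, 13:25–13:45, 15:15–15:50.
Total common minutes: 10 + 20 + 35 = 65.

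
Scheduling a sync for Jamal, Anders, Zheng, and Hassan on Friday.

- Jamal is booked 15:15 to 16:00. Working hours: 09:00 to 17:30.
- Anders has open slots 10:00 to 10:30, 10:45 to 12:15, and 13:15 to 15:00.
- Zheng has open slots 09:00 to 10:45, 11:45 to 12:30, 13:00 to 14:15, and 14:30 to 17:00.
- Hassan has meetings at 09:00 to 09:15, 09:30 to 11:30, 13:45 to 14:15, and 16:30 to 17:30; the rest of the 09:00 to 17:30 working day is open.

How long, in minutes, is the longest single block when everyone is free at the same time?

30 minutes

Jamal free within 09:00–17:30: 09:00–15:15, 16:00–17:30.
Hassan free within 09:00–17:30: 09:15–09:30, 11:30–13:45, 14:15–16:30.
Jamal ∩ Anders: 10:00–10:30, 10:45–12:15, 13:15–15:00.
Jamal ∩ Anders ∩ Zheng: 10:00–10:30, 11:45–12:15, 13:15–14:15, 14:30–15:00.
Jamal ∩ Anders ∩ Zheng ∩ Hassan: 11:45–12:15, 13:15–13:45, 14:30–15:00.
Common window lengths: 30, 30, 30 min; longest is 30.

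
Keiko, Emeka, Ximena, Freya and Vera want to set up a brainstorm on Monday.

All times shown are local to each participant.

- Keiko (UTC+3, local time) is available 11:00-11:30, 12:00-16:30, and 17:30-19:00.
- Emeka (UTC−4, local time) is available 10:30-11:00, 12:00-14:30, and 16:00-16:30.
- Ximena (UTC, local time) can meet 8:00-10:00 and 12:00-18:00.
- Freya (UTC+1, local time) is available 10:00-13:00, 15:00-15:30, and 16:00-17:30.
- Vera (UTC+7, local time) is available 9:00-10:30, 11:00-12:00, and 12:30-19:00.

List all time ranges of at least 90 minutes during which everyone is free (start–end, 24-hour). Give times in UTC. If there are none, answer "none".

none

Keiko → UTC: 08:00–08:30, 09:00–13:30, 14:30–16:00.
Emeka → UTC: 14:30–15:00, 16:00–18:30, 20:00–20:30.
Ximena → UTC: 08:00–10:00, 12:00–18:00.
Freya → UTC: 09:00–12:00, 14:00–14:30, 15:00–16:30.
Vera → UTC: 02:00–03:30, 04:00–05:00, 05:30–12:00.
Keiko ∩ Emeka: 14:30–15:00.
Keiko ∩ Emeka ∩ Ximena: 14:30–15:00.
Keiko ∩ Emeka ∩ Ximena ∩ Freya: (none).
Keiko ∩ Emeka ∩ Ximena ∩ Freya ∩ Vera: (none).
Windows ≥ 90 min: (none).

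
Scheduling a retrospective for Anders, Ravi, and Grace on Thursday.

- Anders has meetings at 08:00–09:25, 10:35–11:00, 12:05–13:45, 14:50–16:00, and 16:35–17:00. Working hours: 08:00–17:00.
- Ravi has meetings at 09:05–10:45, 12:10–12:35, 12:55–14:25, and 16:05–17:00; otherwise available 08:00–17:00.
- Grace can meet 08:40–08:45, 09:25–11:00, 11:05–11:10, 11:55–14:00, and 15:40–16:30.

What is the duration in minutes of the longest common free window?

10 minutes

Anders free within 08:00–17:00: 09:25–10:35, 11:00–12:05, 13:45–14:50, 16:00–16:35.
Ravi free within 08:00–17:00: 08:00–09:05, 10:45–12:10, 12:35–12:55, 14:25–16:05.
Anders ∩ Ravi: 11:00–12:05, 14:25–14:50, 16:00–16:05.
Anders ∩ Ravi ∩ Grace: 11:05–11:10, 11:55–12:05, 16:00–16:05.
Common window lengths: 5, 10, 5 min; longest is 10.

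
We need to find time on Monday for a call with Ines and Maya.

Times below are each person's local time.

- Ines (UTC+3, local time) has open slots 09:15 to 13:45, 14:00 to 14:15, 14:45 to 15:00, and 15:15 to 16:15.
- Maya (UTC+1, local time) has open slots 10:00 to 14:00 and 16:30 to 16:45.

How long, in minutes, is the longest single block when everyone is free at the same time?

105 minutes

Ines → UTC: 06:15–10:45, 11:00–11:15, 11:45–12:00, 12:15–13:15.
Maya → UTC: 09:00–13:00, 15:30–15:45.
Ines ∩ Maya: 09:00–10:45, 11:00–11:15, 11:45–12:00, 12:15–13:00.
Common window lengths: 105, 15, 15, 45 min; longest is 105.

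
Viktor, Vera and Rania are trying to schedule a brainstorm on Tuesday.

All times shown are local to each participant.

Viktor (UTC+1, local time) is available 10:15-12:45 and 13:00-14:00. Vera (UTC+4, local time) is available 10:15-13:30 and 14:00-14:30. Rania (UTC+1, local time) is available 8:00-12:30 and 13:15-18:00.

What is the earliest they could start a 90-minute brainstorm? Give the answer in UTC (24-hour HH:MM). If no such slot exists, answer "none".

Viktor → UTC: 09:15–11:45, 12:00–13:00.
Vera → UTC: 06:15–09:30, 10:00–10:30.
Rania → UTC: 07:00–11:30, 12:15–17:00.
Viktor ∩ Vera: 09:15–09:30, 10:00–10:30.
Viktor ∩ Vera ∩ Rania: 09:15–09:30, 10:00–10:30.
Windows ≥ 90 min: (none).

none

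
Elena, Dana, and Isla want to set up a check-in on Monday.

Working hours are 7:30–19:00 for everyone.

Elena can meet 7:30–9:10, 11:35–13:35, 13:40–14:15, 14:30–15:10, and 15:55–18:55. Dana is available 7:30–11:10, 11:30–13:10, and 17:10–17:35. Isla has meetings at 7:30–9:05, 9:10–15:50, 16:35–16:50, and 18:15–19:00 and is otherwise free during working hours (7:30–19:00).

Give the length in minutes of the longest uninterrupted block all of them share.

25 minutes

Isla free within 07:30–19:00: 09:05–09:10, 15:50–16:35, 16:50–18:15.
Elena ∩ Dana: 07:30–09:10, 11:35–13:10, 17:10–17:35.
Elena ∩ Dana ∩ Isla: 09:05–09:10, 17:10–17:35.
Common window lengths: 5, 25 min; longest is 25.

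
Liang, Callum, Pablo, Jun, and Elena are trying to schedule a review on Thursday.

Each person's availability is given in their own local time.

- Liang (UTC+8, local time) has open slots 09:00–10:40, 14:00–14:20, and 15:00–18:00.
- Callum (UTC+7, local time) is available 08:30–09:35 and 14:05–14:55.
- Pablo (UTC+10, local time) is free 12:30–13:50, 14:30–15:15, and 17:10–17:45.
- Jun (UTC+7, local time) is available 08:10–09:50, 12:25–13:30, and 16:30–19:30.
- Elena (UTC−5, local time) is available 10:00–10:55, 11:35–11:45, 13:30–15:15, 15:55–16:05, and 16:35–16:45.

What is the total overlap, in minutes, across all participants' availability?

0 minutes

Liang → UTC: 01:00–02:40, 06:00–06:20, 07:00–10:00.
Callum → UTC: 01:30–02:35, 07:05–07:55.
Pablo → UTC: 02:30–03:50, 04:30–05:15, 07:10–07:45.
Jun → UTC: 01:10–02:50, 05:25–06:30, 09:30–12:30.
Elena → UTC: 15:00–15:55, 16:35–16:45, 18:30–20:15, 20:55–21:05, 21:35–21:45.
Liang ∩ Callum: 01:30–02:35, 07:05–07:55.
Liang ∩ Callum ∩ Pablo: 02:30–02:35, 07:10–07:45.
Liang ∩ Callum ∩ Pablo ∩ Jun: 02:30–02:35.
Liang ∩ Callum ∩ Pablo ∩ Jun ∩ Elena: (none).
Total common minutes: 0.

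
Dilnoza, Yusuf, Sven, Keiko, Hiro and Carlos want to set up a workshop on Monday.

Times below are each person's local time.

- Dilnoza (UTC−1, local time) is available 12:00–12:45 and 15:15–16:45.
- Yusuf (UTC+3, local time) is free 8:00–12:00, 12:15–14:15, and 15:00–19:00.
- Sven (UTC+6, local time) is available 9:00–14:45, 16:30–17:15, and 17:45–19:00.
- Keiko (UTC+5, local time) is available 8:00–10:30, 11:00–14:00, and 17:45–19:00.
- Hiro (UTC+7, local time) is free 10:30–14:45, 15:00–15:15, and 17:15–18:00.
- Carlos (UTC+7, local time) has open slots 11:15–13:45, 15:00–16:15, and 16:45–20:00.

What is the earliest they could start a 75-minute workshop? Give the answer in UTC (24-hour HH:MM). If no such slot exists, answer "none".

none

Dilnoza → UTC: 13:00–13:45, 16:15–17:45.
Yusuf → UTC: 05:00–09:00, 09:15–11:15, 12:00–16:00.
Sven → UTC: 03:00–08:45, 10:30–11:15, 11:45–13:00.
Keiko → UTC: 03:00–05:30, 06:00–09:00, 12:45–14:00.
Hiro → UTC: 03:30–07:45, 08:00–08:15, 10:15–11:00.
Carlos → UTC: 04:15–06:45, 08:00–09:15, 09:45–13:00.
Dilnoza ∩ Yusuf: 13:00–13:45.
Dilnoza ∩ Yusuf ∩ Sven: (none).
Dilnoza ∩ Yusuf ∩ Sven ∩ Keiko: (none).
Dilnoza ∩ Yusuf ∩ Sven ∩ Keiko ∩ Hiro: (none).
Dilnoza ∩ Yusuf ∩ Sven ∩ Keiko ∩ Hiro ∩ Carlos: (none).
Windows ≥ 75 min: (none).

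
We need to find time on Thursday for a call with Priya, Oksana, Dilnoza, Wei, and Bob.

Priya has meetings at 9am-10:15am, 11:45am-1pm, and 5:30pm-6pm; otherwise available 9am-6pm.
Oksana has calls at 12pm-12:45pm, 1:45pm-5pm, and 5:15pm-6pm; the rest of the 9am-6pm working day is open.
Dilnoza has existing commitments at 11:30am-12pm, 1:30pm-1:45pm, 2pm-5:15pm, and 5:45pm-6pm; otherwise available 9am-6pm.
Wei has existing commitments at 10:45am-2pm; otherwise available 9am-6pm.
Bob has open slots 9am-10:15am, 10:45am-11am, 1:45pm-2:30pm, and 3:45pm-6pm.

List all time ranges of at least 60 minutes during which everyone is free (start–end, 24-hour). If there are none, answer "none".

none

Priya free within 09:00–18:00: 10:15–11:45, 13:00–17:30.
Oksana free within 09:00–18:00: 09:00–12:00, 12:45–13:45, 17:00–17:15.
Dilnoza free within 09:00–18:00: 09:00–11:30, 12:00–13:30, 13:45–14:00, 17:15–17:45.
Wei free within 09:00–18:00: 09:00–10:45, 14:00–18:00.
Priya ∩ Oksana: 10:15–11:45, 13:00–13:45, 17:00–17:15.
Priya ∩ Oksana ∩ Dilnoza: 10:15–11:30, 13:00–13:30.
Priya ∩ Oksana ∩ Dilnoza ∩ Wei: 10:15–10:45.
Priya ∩ Oksana ∩ Dilnoza ∩ Wei ∩ Bob: (none).
Windows ≥ 60 min: (none).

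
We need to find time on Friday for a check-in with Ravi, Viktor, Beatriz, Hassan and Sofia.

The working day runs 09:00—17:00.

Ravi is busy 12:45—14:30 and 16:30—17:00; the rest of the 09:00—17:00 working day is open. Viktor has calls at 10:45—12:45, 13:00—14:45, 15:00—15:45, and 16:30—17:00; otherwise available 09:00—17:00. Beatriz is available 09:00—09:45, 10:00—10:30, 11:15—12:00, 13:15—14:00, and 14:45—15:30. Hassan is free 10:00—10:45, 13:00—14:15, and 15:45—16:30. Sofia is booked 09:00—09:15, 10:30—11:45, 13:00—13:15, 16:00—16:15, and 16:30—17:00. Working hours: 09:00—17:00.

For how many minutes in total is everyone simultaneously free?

Ravi free within 09:00–17:00: 09:00–12:45, 14:30–16:30.
Viktor free within 09:00–17:00: 09:00–10:45, 12:45–13:00, 14:45–15:00, 15:45–16:30.
Sofia free within 09:00–17:00: 09:15–10:30, 11:45–13:00, 13:15–16:00, 16:15–16:30.
Ravi ∩ Viktor: 09:00–10:45, 14:45–15:00, 15:45–16:30.
Ravi ∩ Viktor ∩ Beatriz: 09:00–09:45, 10:00–10:30, 14:45–15:00.
Ravi ∩ Viktor ∩ Beatriz ∩ Hassan: 10:00–10:30.
Ravi ∩ Viktor ∩ Beatriz ∩ Hassan ∩ Sofia: 10:00–10:30.
Total common minutes: 30.

30 minutes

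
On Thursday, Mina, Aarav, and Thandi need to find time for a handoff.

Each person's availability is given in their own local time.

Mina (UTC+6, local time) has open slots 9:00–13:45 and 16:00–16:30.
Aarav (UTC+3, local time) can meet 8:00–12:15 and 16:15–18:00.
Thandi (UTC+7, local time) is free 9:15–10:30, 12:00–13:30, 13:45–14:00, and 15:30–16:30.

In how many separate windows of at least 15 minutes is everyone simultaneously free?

2

Mina → UTC: 03:00–07:45, 10:00–10:30.
Aarav → UTC: 05:00–09:15, 13:15–15:00.
Thandi → UTC: 02:15–03:30, 05:00–06:30, 06:45–07:00, 08:30–09:30.
Mina ∩ Aarav: 05:00–07:45.
Mina ∩ Aarav ∩ Thandi: 05:00–06:30, 06:45–07:00.
Windows ≥ 15 min: 05:00–06:30, 06:45–07:00.
That's 2 windows.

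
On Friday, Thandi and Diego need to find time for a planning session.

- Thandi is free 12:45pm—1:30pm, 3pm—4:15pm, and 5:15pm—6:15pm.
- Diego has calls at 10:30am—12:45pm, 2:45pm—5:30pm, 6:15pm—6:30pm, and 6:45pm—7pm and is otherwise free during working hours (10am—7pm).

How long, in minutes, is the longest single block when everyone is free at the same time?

Diego free within 10:00–19:00: 10:00–10:30, 12:45–14:45, 17:30–18:15, 18:30–18:45.
Thandi ∩ Diego: 12:45–13:30, 17:30–18:15.
Common window lengths: 45, 45 min; longest is 45.

45 minutes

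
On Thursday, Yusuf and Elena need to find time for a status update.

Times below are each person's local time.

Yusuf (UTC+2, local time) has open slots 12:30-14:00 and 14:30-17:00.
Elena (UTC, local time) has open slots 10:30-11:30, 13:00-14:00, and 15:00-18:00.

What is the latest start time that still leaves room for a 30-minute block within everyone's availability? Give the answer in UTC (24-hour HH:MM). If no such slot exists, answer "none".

13:30

Yusuf → UTC: 10:30–12:00, 12:30–15:00.
Elena → UTC: 10:30–11:30, 13:00–14:00, 15:00–18:00.
Yusuf ∩ Elena: 10:30–11:30, 13:00–14:00.
Windows ≥ 30 min: 10:30–11:30, 13:00–14:00.
Latest start in the last window 13:00–14:00 is 14:00 − 30 min = 13:30.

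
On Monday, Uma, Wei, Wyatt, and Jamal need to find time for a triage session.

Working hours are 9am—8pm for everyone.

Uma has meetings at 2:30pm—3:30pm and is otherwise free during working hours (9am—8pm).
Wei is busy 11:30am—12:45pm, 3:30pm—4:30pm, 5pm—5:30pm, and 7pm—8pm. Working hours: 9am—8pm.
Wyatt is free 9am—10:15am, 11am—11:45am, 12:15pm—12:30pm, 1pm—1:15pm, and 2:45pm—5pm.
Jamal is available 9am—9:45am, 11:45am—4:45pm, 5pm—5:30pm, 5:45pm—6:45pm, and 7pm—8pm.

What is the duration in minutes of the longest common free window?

Uma free within 09:00–20:00: 09:00–14:30, 15:30–20:00.
Wei free within 09:00–20:00: 09:00–11:30, 12:45–15:30, 16:30–17:00, 17:30–19:00.
Uma ∩ Wei: 09:00–11:30, 12:45–14:30, 16:30–17:00, 17:30–19:00.
Uma ∩ Wei ∩ Wyatt: 09:00–10:15, 11:00–11:30, 13:00–13:15, 16:30–17:00.
Uma ∩ Wei ∩ Wyatt ∩ Jamal: 09:00–09:45, 13:00–13:15, 16:30–16:45.
Common window lengths: 45, 15, 15 min; longest is 45.

45 minutes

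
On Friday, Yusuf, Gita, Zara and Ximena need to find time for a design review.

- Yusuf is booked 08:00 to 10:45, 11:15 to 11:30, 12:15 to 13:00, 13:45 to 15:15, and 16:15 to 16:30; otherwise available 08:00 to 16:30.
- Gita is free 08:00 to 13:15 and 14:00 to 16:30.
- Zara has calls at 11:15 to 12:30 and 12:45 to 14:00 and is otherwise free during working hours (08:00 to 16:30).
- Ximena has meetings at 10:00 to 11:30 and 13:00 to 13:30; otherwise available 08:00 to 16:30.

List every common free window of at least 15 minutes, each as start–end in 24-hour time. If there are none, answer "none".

15:15–16:15

Yusuf free within 08:00–16:30: 10:45–11:15, 11:30–12:15, 13:00–13:45, 15:15–16:15.
Zara free within 08:00–16:30: 08:00–11:15, 12:30–12:45, 14:00–16:30.
Ximena free within 08:00–16:30: 08:00–10:00, 11:30–13:00, 13:30–16:30.
Yusuf ∩ Gita: 10:45–11:15, 11:30–12:15, 13:00–13:15, 15:15–16:15.
Yusuf ∩ Gita ∩ Zara: 10:45–11:15, 15:15–16:15.
Yusuf ∩ Gita ∩ Zara ∩ Ximena: 15:15–16:15.
Windows ≥ 15 min: 15:15–16:15.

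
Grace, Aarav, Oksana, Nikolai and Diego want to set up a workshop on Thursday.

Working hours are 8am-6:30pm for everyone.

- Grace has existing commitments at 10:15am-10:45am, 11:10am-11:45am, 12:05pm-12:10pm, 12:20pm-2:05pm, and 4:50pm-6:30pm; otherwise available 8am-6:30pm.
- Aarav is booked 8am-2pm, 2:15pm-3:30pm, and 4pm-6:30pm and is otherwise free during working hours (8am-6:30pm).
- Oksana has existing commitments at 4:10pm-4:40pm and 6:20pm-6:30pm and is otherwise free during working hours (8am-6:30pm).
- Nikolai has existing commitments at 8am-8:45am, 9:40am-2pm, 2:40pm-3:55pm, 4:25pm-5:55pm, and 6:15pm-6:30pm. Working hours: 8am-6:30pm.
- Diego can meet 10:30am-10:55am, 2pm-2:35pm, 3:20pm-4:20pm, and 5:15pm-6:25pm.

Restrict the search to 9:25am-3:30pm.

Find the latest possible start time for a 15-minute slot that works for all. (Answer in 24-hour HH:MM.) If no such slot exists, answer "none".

none

Grace free within 08:00–18:30: 08:00–10:15, 10:45–11:10, 11:45–12:05, 12:10–12:20, 14:05–16:50.
Aarav free within 08:00–18:30: 14:00–14:15, 15:30–16:00.
Oksana free within 08:00–18:30: 08:00–16:10, 16:40–18:20.
Nikolai free within 08:00–18:30: 08:45–09:40, 14:00–14:40, 15:55–16:25, 17:55–18:15.
Grace ∩ Aarav: 14:05–14:15, 15:30–16:00.
Grace ∩ Aarav ∩ Oksana: 14:05–14:15, 15:30–16:00.
Grace ∩ Aarav ∩ Oksana ∩ Nikolai: 14:05–14:15, 15:55–16:00.
Grace ∩ Aarav ∩ Oksana ∩ Nikolai ∩ Diego: 14:05–14:15, 15:55–16:00.
Restricted to 09:25–15:30: 14:05–14:15.
Windows ≥ 15 min: (none).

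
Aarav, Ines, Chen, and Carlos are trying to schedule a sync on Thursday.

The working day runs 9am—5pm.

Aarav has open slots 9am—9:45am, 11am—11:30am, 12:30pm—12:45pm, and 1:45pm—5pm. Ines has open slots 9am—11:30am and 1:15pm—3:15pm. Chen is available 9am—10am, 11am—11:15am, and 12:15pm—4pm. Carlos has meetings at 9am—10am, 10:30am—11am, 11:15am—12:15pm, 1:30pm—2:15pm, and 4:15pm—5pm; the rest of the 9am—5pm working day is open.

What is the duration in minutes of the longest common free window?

60 minutes

Carlos free within 09:00–17:00: 10:00–10:30, 11:00–11:15, 12:15–13:30, 14:15–16:15.
Aarav ∩ Ines: 09:00–09:45, 11:00–11:30, 13:45–15:15.
Aarav ∩ Ines ∩ Chen: 09:00–09:45, 11:00–11:15, 13:45–15:15.
Aarav ∩ Ines ∩ Chen ∩ Carlos: 11:00–11:15, 14:15–15:15.
Common window lengths: 15, 60 min; longest is 60.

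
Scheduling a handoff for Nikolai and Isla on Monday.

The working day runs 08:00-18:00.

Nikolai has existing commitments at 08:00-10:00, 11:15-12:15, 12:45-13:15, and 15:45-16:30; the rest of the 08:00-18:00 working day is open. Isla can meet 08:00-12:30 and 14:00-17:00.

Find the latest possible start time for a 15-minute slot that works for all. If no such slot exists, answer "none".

Nikolai free within 08:00–18:00: 10:00–11:15, 12:15–12:45, 13:15–15:45, 16:30–18:00.
Nikolai ∩ Isla: 10:00–11:15, 12:15–12:30, 14:00–15:45, 16:30–17:00.
Windows ≥ 15 min: 10:00–11:15, 12:15–12:30, 14:00–15:45, 16:30–17:00.
Latest start in the last window 16:30–17:00 is 17:00 − 15 min = 16:45.

16:45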